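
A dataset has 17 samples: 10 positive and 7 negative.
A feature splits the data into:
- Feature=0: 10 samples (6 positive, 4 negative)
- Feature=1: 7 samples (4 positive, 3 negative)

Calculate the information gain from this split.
0.0006 bits

Information Gain = H(Y) - H(Y|Feature)

Before split:
P(positive) = 10/17 = 0.5882
H(Y) = 0.9774 bits

After split:
Feature=0: H = 0.9710 bits (weight = 10/17)
Feature=1: H = 0.9852 bits (weight = 7/17)
H(Y|Feature) = (10/17)×0.9710 + (7/17)×0.9852 = 0.9768 bits

Information Gain = 0.9774 - 0.9768 = 0.0006 bits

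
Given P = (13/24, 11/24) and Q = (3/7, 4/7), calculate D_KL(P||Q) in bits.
0.0372 bits

KL divergence: D_KL(P||Q) = Σ p(x) log(p(x)/q(x))

Computing term by term:
  x=0: 13/24 × log_2[(13/24)/(3/7)] = 13/24 × 0.3379 = 0.1830
  x=1: 11/24 × log_2[(11/24)/(4/7)] = 11/24 × -0.3182 = -0.1458

D_KL(P||Q) = 0.0372 bits

Note: KL divergence is always non-negative and equals 0 iff P = Q.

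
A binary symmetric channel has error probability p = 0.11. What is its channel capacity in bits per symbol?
0.5001 bits

For a binary symmetric channel (BSC) with error probability p:
Capacity C = 1 - H(p) bits per symbol

where H(p) = -p log₂(p) - (1-p) log₂(1-p) is the binary entropy function.

H(0.11) = 0.4999 bits
C = 1 - 0.4999 = 0.5001 bits per symbol

This means we can reliably transmit up to 0.5001 bits of information per channel use.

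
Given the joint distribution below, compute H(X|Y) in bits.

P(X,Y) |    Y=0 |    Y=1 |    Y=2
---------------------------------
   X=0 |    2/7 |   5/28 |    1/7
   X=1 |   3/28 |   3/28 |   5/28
0.9234 bits

Using the chain rule: H(X|Y) = H(X,Y) - H(Y)

First, compute H(X,Y) = 2.4956 bits

Marginal P(Y) = (11/28, 2/7, 9/28)
H(Y) = 1.5722 bits

H(X|Y) = H(X,Y) - H(Y) = 2.4956 - 1.5722 = 0.9234 bits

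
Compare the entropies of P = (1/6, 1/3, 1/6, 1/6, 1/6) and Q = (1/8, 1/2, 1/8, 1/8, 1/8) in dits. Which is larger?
P

Computing entropies in dits:
H(P) = 0.6778
H(Q) = 0.6021

Distribution P has higher entropy.

Intuition: The distribution closer to uniform (more spread out) has higher entropy.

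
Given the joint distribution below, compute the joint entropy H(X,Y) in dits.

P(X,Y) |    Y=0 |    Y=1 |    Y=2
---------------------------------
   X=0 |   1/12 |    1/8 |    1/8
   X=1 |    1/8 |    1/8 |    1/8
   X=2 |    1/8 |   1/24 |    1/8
0.9376 dits

Joint entropy is H(X,Y) = -Σ_{x,y} p(x,y) log p(x,y).

Summing over all non-zero entries:
H(X,Y) = -[1/12·log_10(1/12) + 1/8·log_10(1/8) + 1/8·log_10(1/8) + 1/8·log_10(1/8) + 1/8·log_10(1/8) + 1/8·log_10(1/8) + 1/8·log_10(1/8) + 1/24·log_10(1/24) + 1/8·log_10(1/8)]
H(X,Y) = 0.9376 dits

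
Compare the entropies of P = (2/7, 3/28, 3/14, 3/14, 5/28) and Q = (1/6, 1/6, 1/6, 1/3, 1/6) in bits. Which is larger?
P

Computing entropies in bits:
H(P) = 2.2579
H(Q) = 2.2516

Distribution P has higher entropy.

Intuition: The distribution closer to uniform (more spread out) has higher entropy.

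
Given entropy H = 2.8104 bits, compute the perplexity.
7.0148

Perplexity is 2^H (or exp(H) for natural log).

H = 2.8104 bits
Perplexity = 2^2.8104 = 7.0148

Interpretation: The model's uncertainty is equivalent to choosing uniformly among 7.0 options.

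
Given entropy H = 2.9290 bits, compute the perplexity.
7.6158

Perplexity is 2^H (or exp(H) for natural log).

H = 2.9290 bits
Perplexity = 2^2.9290 = 7.6158

Interpretation: The model's uncertainty is equivalent to choosing uniformly among 7.6 options.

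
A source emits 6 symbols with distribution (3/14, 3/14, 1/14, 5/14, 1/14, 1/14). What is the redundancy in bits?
0.2861 bits

Redundancy measures how far a source is from maximum entropy:
R = H_max - H(X)

Maximum entropy for 6 symbols: H_max = log_2(6) = 2.5850 bits
Actual entropy: H(X) = 2.2988 bits
Redundancy: R = 2.5850 - 2.2988 = 0.2861 bits

This redundancy represents potential for compression: the source could be compressed by 0.2861 bits per symbol.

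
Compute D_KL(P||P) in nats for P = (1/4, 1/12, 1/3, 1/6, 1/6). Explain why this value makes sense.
0.0000 nats

KL divergence satisfies the Gibbs inequality: D_KL(P||Q) ≥ 0 for all distributions P, Q.

D_KL(P||Q) = Σ p(x) log(p(x)/q(x))
Each term is p(x) × log_e(p(x)/p(x)) = p(x) × log_e(1) = 0, so the sum is 0.
D_KL(P||Q) = 0.0000 nats

When P = Q, the KL divergence is exactly 0, as there is no 'divergence' between identical distributions.

This non-negativity is a fundamental property: relative entropy cannot be negative because it measures how different Q is from P.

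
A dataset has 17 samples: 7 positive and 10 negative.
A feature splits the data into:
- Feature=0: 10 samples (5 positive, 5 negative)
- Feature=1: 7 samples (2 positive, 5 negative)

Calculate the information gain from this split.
0.0338 bits

Information Gain = H(Y) - H(Y|Feature)

Before split:
P(positive) = 7/17 = 0.4118
H(Y) = 0.9774 bits

After split:
Feature=0: H = 1.0000 bits (weight = 10/17)
Feature=1: H = 0.8631 bits (weight = 7/17)
H(Y|Feature) = (10/17)×1.0000 + (7/17)×0.8631 = 0.9436 bits

Information Gain = 0.9774 - 0.9436 = 0.0338 bits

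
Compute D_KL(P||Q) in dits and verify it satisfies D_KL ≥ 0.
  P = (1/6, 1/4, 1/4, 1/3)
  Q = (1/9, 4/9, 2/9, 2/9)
0.0384 dits

KL divergence satisfies the Gibbs inequality: D_KL(P||Q) ≥ 0 for all distributions P, Q.

D_KL(P||Q) = Σ p(x) log(p(x)/q(x))
Term by term:
  x=0: 1/6 × log_10[(1/6)/(1/9)] = 0.0293
  x=1: 1/4 × log_10[(1/4)/(4/9)] = -0.0625
  x=2: 1/4 × log_10[(1/4)/(2/9)] = 0.0128
  x=3: 1/3 × log_10[(1/3)/(2/9)] = 0.0587
D_KL(P||Q) = 0.0384 dits

D_KL(P||Q) = 0.0384 ≥ 0 ✓

This non-negativity is a fundamental property: relative entropy cannot be negative because it measures how different Q is from P.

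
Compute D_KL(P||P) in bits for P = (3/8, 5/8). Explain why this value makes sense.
0.0000 bits

KL divergence satisfies the Gibbs inequality: D_KL(P||Q) ≥ 0 for all distributions P, Q.

D_KL(P||Q) = Σ p(x) log(p(x)/q(x))
Each term is p(x) × log_2(p(x)/p(x)) = p(x) × log_2(1) = 0, so the sum is 0.
D_KL(P||Q) = 0.0000 bits

When P = Q, the KL divergence is exactly 0, as there is no 'divergence' between identical distributions.

This non-negativity is a fundamental property: relative entropy cannot be negative because it measures how different Q is from P.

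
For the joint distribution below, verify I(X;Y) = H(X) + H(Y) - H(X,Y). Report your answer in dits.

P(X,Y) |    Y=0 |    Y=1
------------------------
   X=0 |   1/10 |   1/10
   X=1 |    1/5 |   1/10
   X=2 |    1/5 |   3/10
I(X;Y) = 0.0118 dits

Mutual information has multiple equivalent forms:
- I(X;Y) = H(X) - H(X|Y)
- I(X;Y) = H(Y) - H(Y|X)
- I(X;Y) = H(X) + H(Y) - H(X,Y)

Computing all quantities:
H(X) = 0.4472, H(Y) = 0.3010, H(X,Y) = 0.7365
H(X|Y) = 0.4354, H(Y|X) = 0.2893

Verification:
H(X) - H(X|Y) = 0.4472 - 0.4354 = 0.0118
H(Y) - H(Y|X) = 0.3010 - 0.2893 = 0.0118
H(X) + H(Y) - H(X,Y) = 0.4472 + 0.3010 - 0.7365 = 0.0118

All forms give I(X;Y) = 0.0118 dits. ✓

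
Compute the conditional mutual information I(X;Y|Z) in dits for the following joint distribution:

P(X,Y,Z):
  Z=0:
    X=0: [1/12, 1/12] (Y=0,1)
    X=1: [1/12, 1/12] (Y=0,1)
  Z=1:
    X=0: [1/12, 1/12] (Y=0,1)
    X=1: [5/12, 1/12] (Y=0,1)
0.0148 dits

Conditional mutual information: I(X;Y|Z) = H(X|Z) + H(Y|Z) - H(X,Y|Z)

H(Z) = 0.2764
H(X,Z) = 0.5396 → H(X|Z) = 0.2632
H(Y,Z) = 0.5396 → H(Y|Z) = 0.2632
H(X,Y,Z) = 0.7879 → H(X,Y|Z) = 0.5115

I(X;Y|Z) = 0.2632 + 0.2632 - 0.5115 = 0.0148 dits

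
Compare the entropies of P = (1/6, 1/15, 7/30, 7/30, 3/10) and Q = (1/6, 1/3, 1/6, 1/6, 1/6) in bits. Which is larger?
Q

Computing entropies in bits:
H(P) = 2.1922
H(Q) = 2.2516

Distribution Q has higher entropy.

Intuition: The distribution closer to uniform (more spread out) has higher entropy.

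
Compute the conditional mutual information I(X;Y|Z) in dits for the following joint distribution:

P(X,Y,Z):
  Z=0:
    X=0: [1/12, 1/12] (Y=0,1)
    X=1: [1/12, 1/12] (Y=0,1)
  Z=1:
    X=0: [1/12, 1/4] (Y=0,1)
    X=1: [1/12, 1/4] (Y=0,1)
0.0000 dits

Conditional mutual information: I(X;Y|Z) = H(X|Z) + H(Y|Z) - H(X,Y|Z)

H(Z) = 0.2764
H(X,Z) = 0.5775 → H(X|Z) = 0.3010
H(Y,Z) = 0.5396 → H(Y|Z) = 0.2632
H(X,Y,Z) = 0.8406 → H(X,Y|Z) = 0.5642

I(X;Y|Z) = 0.3010 + 0.2632 - 0.5642 = 0.0000 dits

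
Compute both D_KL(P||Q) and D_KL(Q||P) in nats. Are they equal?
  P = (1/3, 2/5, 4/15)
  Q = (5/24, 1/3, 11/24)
D_KL(P||Q) = 0.0852, D_KL(Q||P) = 0.0895

KL divergence is not symmetric: D_KL(P||Q) ≠ D_KL(Q||P) in general.

D_KL(P||Q) = 0.0852 nats
D_KL(Q||P) = 0.0895 nats

No, they are not equal!

This asymmetry is why KL divergence is not a true distance metric.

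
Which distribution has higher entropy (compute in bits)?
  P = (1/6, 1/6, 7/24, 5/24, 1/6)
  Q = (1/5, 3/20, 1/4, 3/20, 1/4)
Q

Computing entropies in bits:
H(P) = 2.2824
H(Q) = 2.2855

Distribution Q has higher entropy.

Intuition: The distribution closer to uniform (more spread out) has higher entropy.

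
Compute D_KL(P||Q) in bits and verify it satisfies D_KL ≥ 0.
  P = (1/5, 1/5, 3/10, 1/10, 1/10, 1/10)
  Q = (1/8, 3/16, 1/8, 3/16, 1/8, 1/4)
0.2781 bits

KL divergence satisfies the Gibbs inequality: D_KL(P||Q) ≥ 0 for all distributions P, Q.

D_KL(P||Q) = Σ p(x) log(p(x)/q(x))
Term by term:
  x=0: 1/5 × log_2[(1/5)/(1/8)] = 0.1356
  x=1: 1/5 × log_2[(1/5)/(3/16)] = 0.0186
  x=2: 3/10 × log_2[(3/10)/(1/8)] = 0.3789
  x=3: 1/10 × log_2[(1/10)/(3/16)] = -0.0907
  x=4: 1/10 × log_2[(1/10)/(1/8)] = -0.0322
  x=5: 1/10 × log_2[(1/10)/(1/4)] = -0.1322
D_KL(P||Q) = 0.2781 bits

D_KL(P||Q) = 0.2781 ≥ 0 ✓

This non-negativity is a fundamental property: relative entropy cannot be negative because it measures how different Q is from P.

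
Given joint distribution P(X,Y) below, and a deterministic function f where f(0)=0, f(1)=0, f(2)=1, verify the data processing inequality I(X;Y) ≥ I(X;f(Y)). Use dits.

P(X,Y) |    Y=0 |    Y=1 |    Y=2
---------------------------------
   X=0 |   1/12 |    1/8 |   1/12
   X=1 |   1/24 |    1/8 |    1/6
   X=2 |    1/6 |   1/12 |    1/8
I(X;Y) = 0.0244, I(X;f(Y)) = 0.0075, inequality holds: 0.0244 ≥ 0.0075

Data Processing Inequality: For any Markov chain X → Y → Z, we have I(X;Y) ≥ I(X;Z).

Here Z = f(Y) is a deterministic function of Y, forming X → Y → Z.

Original I(X;Y) = 0.0244 dits

After applying f:
P(X,Z) where Z=f(Y):
- P(X,Z=0) = P(X,Y=0) + P(X,Y=1)
- P(X,Z=1) = P(X,Y=2)

I(X;Z) = I(X;f(Y)) = 0.0075 dits

Verification: 0.0244 ≥ 0.0075 ✓

Information cannot be created by processing; the function f can only lose information about X.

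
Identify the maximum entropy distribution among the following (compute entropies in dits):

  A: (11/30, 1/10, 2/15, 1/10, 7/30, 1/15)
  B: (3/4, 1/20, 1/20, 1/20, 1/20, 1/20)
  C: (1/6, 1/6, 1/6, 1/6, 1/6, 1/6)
C

For a discrete distribution over n outcomes, entropy is maximized by the uniform distribution.

Computing entropies:
H(A) = 0.7023 dits
H(B) = 0.4190 dits
H(C) = 0.7782 dits

The uniform distribution (where all probabilities equal 1/6) achieves the maximum entropy of log_10(6) = 0.7782 dits.

Distribution C has the highest entropy.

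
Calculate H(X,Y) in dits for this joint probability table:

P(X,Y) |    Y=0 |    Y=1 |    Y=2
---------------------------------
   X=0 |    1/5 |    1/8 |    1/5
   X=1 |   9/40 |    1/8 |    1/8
0.7640 dits

Joint entropy is H(X,Y) = -Σ_{x,y} p(x,y) log p(x,y).

Summing over all non-zero entries:
H(X,Y) = -[1/5·log_10(1/5) + 1/8·log_10(1/8) + 1/5·log_10(1/5) + 9/40·log_10(9/40) + 1/8·log_10(1/8) + 1/8·log_10(1/8)]
H(X,Y) = 0.7640 dits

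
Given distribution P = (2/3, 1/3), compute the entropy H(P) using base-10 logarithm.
0.2764 dits

Shannon entropy is H(X) = -Σ p(x) log p(x).

For P = (2/3, 1/3):
H = -2/3 × log_10(2/3) -1/3 × log_10(1/3)
H = 0.2764 dits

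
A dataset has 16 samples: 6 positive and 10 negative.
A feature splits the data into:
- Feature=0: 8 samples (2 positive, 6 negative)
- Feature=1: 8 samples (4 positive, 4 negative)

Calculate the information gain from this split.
0.0488 bits

Information Gain = H(Y) - H(Y|Feature)

Before split:
P(positive) = 6/16 = 0.3750
H(Y) = 0.9544 bits

After split:
Feature=0: H = 0.8113 bits (weight = 8/16)
Feature=1: H = 1.0000 bits (weight = 8/16)
H(Y|Feature) = (8/16)×0.8113 + (8/16)×1.0000 = 0.9056 bits

Information Gain = 0.9544 - 0.9056 = 0.0488 bits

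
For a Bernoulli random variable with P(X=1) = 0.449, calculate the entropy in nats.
0.6879 nats

The binary entropy function is:
H(p) = -p log(p) - (1-p) log(1-p)

H(0.449) = -0.449 × log_e(0.449) - 0.551 × log_e(0.551)
H(0.449) = 0.6879 nats

Note: Binary entropy is maximized at p=0.5 (H=1 bit) and minimized at p=0 or p=1 (H=0).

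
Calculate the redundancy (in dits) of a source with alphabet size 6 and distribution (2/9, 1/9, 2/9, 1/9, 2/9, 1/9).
0.0246 dits

Redundancy measures how far a source is from maximum entropy:
R = H_max - H(X)

Maximum entropy for 6 symbols: H_max = log_10(6) = 0.7782 dits
Actual entropy: H(X) = 0.7536 dits
Redundancy: R = 0.7782 - 0.7536 = 0.0246 dits

This redundancy represents potential for compression: the source could be compressed by 0.0246 dits per symbol.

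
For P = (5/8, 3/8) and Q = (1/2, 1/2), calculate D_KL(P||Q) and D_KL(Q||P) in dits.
D_KL(P||Q) = 0.0137, D_KL(Q||P) = 0.0140

KL divergence is not symmetric: D_KL(P||Q) ≠ D_KL(Q||P) in general.

D_KL(P||Q) = 0.0137 dits
D_KL(Q||P) = 0.0140 dits

No, they are not equal!

This asymmetry is why KL divergence is not a true distance metric.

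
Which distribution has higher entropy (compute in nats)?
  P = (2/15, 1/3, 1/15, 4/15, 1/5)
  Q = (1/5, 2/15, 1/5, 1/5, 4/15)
Q

Computing entropies in nats:
H(P) = 1.4898
H(Q) = 1.5868

Distribution Q has higher entropy.

Intuition: The distribution closer to uniform (more spread out) has higher entropy.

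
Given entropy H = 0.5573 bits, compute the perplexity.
1.4715

Perplexity is 2^H (or exp(H) for natural log).

H = 0.5573 bits
Perplexity = 2^0.5573 = 1.4715

Interpretation: The model's uncertainty is equivalent to choosing uniformly among 1.5 options.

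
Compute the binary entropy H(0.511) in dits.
0.3009 dits

The binary entropy function is:
H(p) = -p log(p) - (1-p) log(1-p)

H(0.511) = -0.511 × log_10(0.511) - 0.489 × log_10(0.489)
H(0.511) = 0.3009 dits

Note: Binary entropy is maximized at p=0.5 (H=1 bit) and minimized at p=0 or p=1 (H=0).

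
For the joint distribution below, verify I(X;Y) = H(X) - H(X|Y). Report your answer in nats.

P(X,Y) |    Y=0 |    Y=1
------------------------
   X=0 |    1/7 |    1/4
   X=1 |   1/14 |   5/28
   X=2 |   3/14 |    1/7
I(X;Y) = 0.0355 nats

Mutual information has multiple equivalent forms:
- I(X;Y) = H(X) - H(X|Y)
- I(X;Y) = H(Y) - H(Y|X)
- I(X;Y) = H(X) + H(Y) - H(X,Y)

Computing all quantities:
H(X) = 1.0813, H(Y) = 0.6829, H(X,Y) = 1.7288
H(X|Y) = 1.0459, H(Y|X) = 0.6474

Verification:
H(X) - H(X|Y) = 1.0813 - 1.0459 = 0.0355
H(Y) - H(Y|X) = 0.6829 - 0.6474 = 0.0355
H(X) + H(Y) - H(X,Y) = 1.0813 + 0.6829 - 1.7288 = 0.0355

All forms give I(X;Y) = 0.0355 nats. ✓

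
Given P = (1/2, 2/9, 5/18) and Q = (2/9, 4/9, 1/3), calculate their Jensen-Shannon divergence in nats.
0.0476 nats

Jensen-Shannon divergence is:
JSD(P||Q) = 0.5 × D_KL(P||M) + 0.5 × D_KL(Q||M)
where M = 0.5 × (P + Q) is the mixture distribution.

M = 0.5 × (1/2, 2/9, 5/18) + 0.5 × (2/9, 4/9, 1/3) = (13/36, 1/3, 11/36)

D_KL(P||M) = 0.0461 nats
D_KL(Q||M) = 0.0490 nats

JSD(P||Q) = 0.5 × 0.0461 + 0.5 × 0.0490 = 0.0476 nats

Unlike KL divergence, JSD is symmetric and bounded: 0 ≤ JSD ≤ log(2).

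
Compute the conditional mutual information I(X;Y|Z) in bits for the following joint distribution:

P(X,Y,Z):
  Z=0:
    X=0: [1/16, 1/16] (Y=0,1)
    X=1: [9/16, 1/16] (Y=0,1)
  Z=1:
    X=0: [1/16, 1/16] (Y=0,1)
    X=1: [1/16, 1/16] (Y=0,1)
0.0694 bits

Conditional mutual information: I(X;Y|Z) = H(X|Z) + H(Y|Z) - H(X,Y|Z)

H(Z) = 0.8113
H(X,Z) = 1.5488 → H(X|Z) = 0.7375
H(Y,Z) = 1.5488 → H(Y|Z) = 0.7375
H(X,Y,Z) = 2.2169 → H(X,Y|Z) = 1.4056

I(X;Y|Z) = 0.7375 + 0.7375 - 1.4056 = 0.0694 bits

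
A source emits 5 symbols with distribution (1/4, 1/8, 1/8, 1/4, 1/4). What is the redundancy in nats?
0.0499 nats

Redundancy measures how far a source is from maximum entropy:
R = H_max - H(X)

Maximum entropy for 5 symbols: H_max = log_e(5) = 1.6094 nats
Actual entropy: H(X) = 1.5596 nats
Redundancy: R = 1.6094 - 1.5596 = 0.0499 nats

This redundancy represents potential for compression: the source could be compressed by 0.0499 nats per symbol.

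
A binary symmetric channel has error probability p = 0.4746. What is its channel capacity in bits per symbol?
0.0019 bits

For a binary symmetric channel (BSC) with error probability p:
Capacity C = 1 - H(p) bits per symbol

where H(p) = -p log₂(p) - (1-p) log₂(1-p) is the binary entropy function.

H(0.4746) = 0.9981 bits
C = 1 - 0.9981 = 0.0019 bits per symbol

This means we can reliably transmit up to 0.0019 bits of information per channel use.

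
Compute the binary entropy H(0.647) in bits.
0.9367 bits

The binary entropy function is:
H(p) = -p log(p) - (1-p) log(1-p)

H(0.647) = -0.647 × log_2(0.647) - 0.353 × log_2(0.353)
H(0.647) = 0.9367 bits

Note: Binary entropy is maximized at p=0.5 (H=1 bit) and minimized at p=0 or p=1 (H=0).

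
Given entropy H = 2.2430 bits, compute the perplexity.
4.7338

Perplexity is 2^H (or exp(H) for natural log).

H = 2.2430 bits
Perplexity = 2^2.2430 = 4.7338

Interpretation: The model's uncertainty is equivalent to choosing uniformly among 4.7 options.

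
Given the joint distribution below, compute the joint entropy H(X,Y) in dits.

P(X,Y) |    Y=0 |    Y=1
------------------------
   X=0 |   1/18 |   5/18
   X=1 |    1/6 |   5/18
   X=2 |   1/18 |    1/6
0.7079 dits

Joint entropy is H(X,Y) = -Σ_{x,y} p(x,y) log p(x,y).

Summing over all non-zero entries:
H(X,Y) = -[1/18·log_10(1/18) + 5/18·log_10(5/18) + 1/6·log_10(1/6) + 5/18·log_10(5/18) + 1/18·log_10(1/18) + 1/6·log_10(1/6)]
H(X,Y) = 0.7079 dits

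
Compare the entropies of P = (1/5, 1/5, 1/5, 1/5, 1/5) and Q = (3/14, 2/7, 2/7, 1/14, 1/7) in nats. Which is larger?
P

Computing entropies in nats:
H(P) = 1.6094
H(Q) = 1.5125

Distribution P has higher entropy.

Intuition: The distribution closer to uniform (more spread out) has higher entropy.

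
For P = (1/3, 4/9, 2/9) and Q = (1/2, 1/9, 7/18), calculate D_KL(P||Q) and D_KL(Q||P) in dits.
D_KL(P||Q) = 0.1549, D_KL(Q||P) = 0.1157

KL divergence is not symmetric: D_KL(P||Q) ≠ D_KL(Q||P) in general.

D_KL(P||Q) = 0.1549 dits
D_KL(Q||P) = 0.1157 dits

No, they are not equal!

This asymmetry is why KL divergence is not a true distance metric.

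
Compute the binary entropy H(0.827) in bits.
0.6645 bits

The binary entropy function is:
H(p) = -p log(p) - (1-p) log(1-p)

H(0.827) = -0.827 × log_2(0.827) - 0.173 × log_2(0.173)
H(0.827) = 0.6645 bits

Note: Binary entropy is maximized at p=0.5 (H=1 bit) and minimized at p=0 or p=1 (H=0).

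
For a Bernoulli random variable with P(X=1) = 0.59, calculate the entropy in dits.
0.2940 dits

The binary entropy function is:
H(p) = -p log(p) - (1-p) log(1-p)

H(0.59) = -0.59 × log_10(0.59) - 0.41 × log_10(0.41)
H(0.59) = 0.2940 dits

Note: Binary entropy is maximized at p=0.5 (H=1 bit) and minimized at p=0 or p=1 (H=0).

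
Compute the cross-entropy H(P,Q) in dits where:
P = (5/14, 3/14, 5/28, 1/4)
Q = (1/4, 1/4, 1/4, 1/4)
0.6021 dits

Cross-entropy: H(P,Q) = -Σ p(x) log q(x)

Alternatively: H(P,Q) = H(P) + D_KL(P||Q)
H(P) = 0.5872 dits
D_KL(P||Q) = 0.0149 dits

H(P,Q) = 0.5872 + 0.0149 = 0.6021 dits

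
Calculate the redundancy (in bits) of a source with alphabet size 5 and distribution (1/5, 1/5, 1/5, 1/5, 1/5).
0.0000 bits

Redundancy measures how far a source is from maximum entropy:
R = H_max - H(X)

Maximum entropy for 5 symbols: H_max = log_2(5) = 2.3219 bits
Actual entropy: H(X) = 2.3219 bits
Redundancy: R = 2.3219 - 2.3219 = 0.0000 bits

This redundancy represents potential for compression: the source could be compressed by 0.0000 bits per symbol.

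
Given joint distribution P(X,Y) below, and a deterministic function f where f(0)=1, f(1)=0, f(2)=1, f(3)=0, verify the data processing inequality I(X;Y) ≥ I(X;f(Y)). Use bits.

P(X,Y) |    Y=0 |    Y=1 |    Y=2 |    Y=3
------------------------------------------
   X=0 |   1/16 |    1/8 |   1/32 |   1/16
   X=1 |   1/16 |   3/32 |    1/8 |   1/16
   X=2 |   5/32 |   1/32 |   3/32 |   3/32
I(X;Y) = 0.1278, I(X;f(Y)) = 0.0529, inequality holds: 0.1278 ≥ 0.0529

Data Processing Inequality: For any Markov chain X → Y → Z, we have I(X;Y) ≥ I(X;Z).

Here Z = f(Y) is a deterministic function of Y, forming X → Y → Z.

Original I(X;Y) = 0.1278 bits

After applying f:
P(X,Z) where Z=f(Y):
- P(X,Z=0) = P(X,Y=1) + P(X,Y=3)
- P(X,Z=1) = P(X,Y=0) + P(X,Y=2)

I(X;Z) = I(X;f(Y)) = 0.0529 bits

Verification: 0.1278 ≥ 0.0529 ✓

Information cannot be created by processing; the function f can only lose information about X.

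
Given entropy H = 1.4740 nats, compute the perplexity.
4.3667

Perplexity is e^H (or exp(H) for natural log).

H = 1.4740 nats
Perplexity = e^1.4740 = 4.3667

Interpretation: The model's uncertainty is equivalent to choosing uniformly among 4.4 options.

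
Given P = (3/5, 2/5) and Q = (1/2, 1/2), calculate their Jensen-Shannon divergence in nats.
0.0051 nats

Jensen-Shannon divergence is:
JSD(P||Q) = 0.5 × D_KL(P||M) + 0.5 × D_KL(Q||M)
where M = 0.5 × (P + Q) is the mixture distribution.

M = 0.5 × (3/5, 2/5) + 0.5 × (1/2, 1/2) = (11/20, 9/20)

D_KL(P||M) = 0.0051 nats
D_KL(Q||M) = 0.0050 nats

JSD(P||Q) = 0.5 × 0.0051 + 0.5 × 0.0050 = 0.0051 nats

Unlike KL divergence, JSD is symmetric and bounded: 0 ≤ JSD ≤ log(2).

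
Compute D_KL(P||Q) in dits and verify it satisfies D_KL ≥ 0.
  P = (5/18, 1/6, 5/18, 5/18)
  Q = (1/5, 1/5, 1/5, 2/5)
0.0221 dits

KL divergence satisfies the Gibbs inequality: D_KL(P||Q) ≥ 0 for all distributions P, Q.

D_KL(P||Q) = Σ p(x) log(p(x)/q(x))
Term by term:
  x=0: 5/18 × log_10[(5/18)/(1/5)] = 0.0396
  x=1: 1/6 × log_10[(1/6)/(1/5)] = -0.0132
  x=2: 5/18 × log_10[(5/18)/(1/5)] = 0.0396
  x=3: 5/18 × log_10[(5/18)/(2/5)] = -0.0440
D_KL(P||Q) = 0.0221 dits

D_KL(P||Q) = 0.0221 ≥ 0 ✓

This non-negativity is a fundamental property: relative entropy cannot be negative because it measures how different Q is from P.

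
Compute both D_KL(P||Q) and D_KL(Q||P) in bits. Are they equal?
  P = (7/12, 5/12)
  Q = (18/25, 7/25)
D_KL(P||Q) = 0.0618, D_KL(Q||P) = 0.0581

KL divergence is not symmetric: D_KL(P||Q) ≠ D_KL(Q||P) in general.

D_KL(P||Q) = 0.0618 bits
D_KL(Q||P) = 0.0581 bits

No, they are not equal!

This asymmetry is why KL divergence is not a true distance metric.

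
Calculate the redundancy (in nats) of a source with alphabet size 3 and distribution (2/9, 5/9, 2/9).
0.1036 nats

Redundancy measures how far a source is from maximum entropy:
R = H_max - H(X)

Maximum entropy for 3 symbols: H_max = log_e(3) = 1.0986 nats
Actual entropy: H(X) = 0.9950 nats
Redundancy: R = 1.0986 - 0.9950 = 0.1036 nats

This redundancy represents potential for compression: the source could be compressed by 0.1036 nats per symbol.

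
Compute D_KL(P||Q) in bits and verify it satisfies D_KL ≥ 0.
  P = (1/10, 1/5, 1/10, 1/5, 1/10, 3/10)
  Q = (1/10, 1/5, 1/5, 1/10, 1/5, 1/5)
0.1755 bits

KL divergence satisfies the Gibbs inequality: D_KL(P||Q) ≥ 0 for all distributions P, Q.

D_KL(P||Q) = Σ p(x) log(p(x)/q(x))
Term by term:
  x=0: 1/10 × log_2[(1/10)/(1/10)] = 0.0000
  x=1: 1/5 × log_2[(1/5)/(1/5)] = 0.0000
  x=2: 1/10 × log_2[(1/10)/(1/5)] = -0.1000
  x=3: 1/5 × log_2[(1/5)/(1/10)] = 0.2000
  x=4: 1/10 × log_2[(1/10)/(1/5)] = -0.1000
  x=5: 3/10 × log_2[(3/10)/(1/5)] = 0.1755
D_KL(P||Q) = 0.1755 bits

D_KL(P||Q) = 0.1755 ≥ 0 ✓

This non-negativity is a fundamental property: relative entropy cannot be negative because it measures how different Q is from P.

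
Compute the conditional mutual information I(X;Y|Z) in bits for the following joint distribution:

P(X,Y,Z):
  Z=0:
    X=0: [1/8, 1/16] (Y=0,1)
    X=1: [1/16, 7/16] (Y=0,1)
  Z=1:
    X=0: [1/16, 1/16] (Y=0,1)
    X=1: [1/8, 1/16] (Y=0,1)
0.1435 bits

Conditional mutual information: I(X;Y|Z) = H(X|Z) + H(Y|Z) - H(X,Y|Z)

H(Z) = 0.8960
H(X,Z) = 1.7806 → H(X|Z) = 0.8846
H(Y,Z) = 1.7806 → H(Y|Z) = 0.8846
H(X,Y,Z) = 2.5218 → H(X,Y|Z) = 1.6257

I(X;Y|Z) = 0.8846 + 0.8846 - 1.6257 = 0.1435 bits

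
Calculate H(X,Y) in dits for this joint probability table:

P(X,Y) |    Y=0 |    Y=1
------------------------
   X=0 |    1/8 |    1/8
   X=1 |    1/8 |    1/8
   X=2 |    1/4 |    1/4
0.7526 dits

Joint entropy is H(X,Y) = -Σ_{x,y} p(x,y) log p(x,y).

Summing over all non-zero entries:
H(X,Y) = -[1/8·log_10(1/8) + 1/8·log_10(1/8) + 1/8·log_10(1/8) + 1/8·log_10(1/8) + 1/4·log_10(1/4) + 1/4·log_10(1/4)]
H(X,Y) = 0.7526 dits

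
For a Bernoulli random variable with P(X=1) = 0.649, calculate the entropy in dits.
0.2815 dits

The binary entropy function is:
H(p) = -p log(p) - (1-p) log(1-p)

H(0.649) = -0.649 × log_10(0.649) - 0.351 × log_10(0.351)
H(0.649) = 0.2815 dits

Note: Binary entropy is maximized at p=0.5 (H=1 bit) and minimized at p=0 or p=1 (H=0).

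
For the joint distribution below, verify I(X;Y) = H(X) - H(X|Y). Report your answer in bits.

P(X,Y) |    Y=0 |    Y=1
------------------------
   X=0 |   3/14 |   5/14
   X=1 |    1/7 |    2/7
I(X;Y) = 0.0013 bits

Mutual information has multiple equivalent forms:
- I(X;Y) = H(X) - H(X|Y)
- I(X;Y) = H(Y) - H(Y|X)
- I(X;Y) = H(X) + H(Y) - H(X,Y)

Computing all quantities:
H(X) = 0.9852, H(Y) = 0.9403, H(X,Y) = 1.9242
H(X|Y) = 0.9839, H(Y|X) = 0.9389

Verification:
H(X) - H(X|Y) = 0.9852 - 0.9839 = 0.0013
H(Y) - H(Y|X) = 0.9403 - 0.9389 = 0.0013
H(X) + H(Y) - H(X,Y) = 0.9852 + 0.9403 - 1.9242 = 0.0013

All forms give I(X;Y) = 0.0013 bits. ✓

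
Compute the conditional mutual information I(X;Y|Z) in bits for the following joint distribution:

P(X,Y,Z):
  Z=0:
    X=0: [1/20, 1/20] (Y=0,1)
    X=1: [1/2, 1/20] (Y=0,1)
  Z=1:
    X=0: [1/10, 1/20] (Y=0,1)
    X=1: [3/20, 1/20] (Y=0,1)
0.0630 bits

Conditional mutual information: I(X;Y|Z) = H(X|Z) + H(Y|Z) - H(X,Y|Z)

H(Z) = 0.9341
H(X,Z) = 1.6815 → H(X|Z) = 0.7474
H(Y,Z) = 1.6388 → H(Y|Z) = 0.7047
H(X,Y,Z) = 2.3232 → H(X,Y|Z) = 1.3892

I(X;Y|Z) = 0.7474 + 0.7047 - 1.3892 = 0.0630 bits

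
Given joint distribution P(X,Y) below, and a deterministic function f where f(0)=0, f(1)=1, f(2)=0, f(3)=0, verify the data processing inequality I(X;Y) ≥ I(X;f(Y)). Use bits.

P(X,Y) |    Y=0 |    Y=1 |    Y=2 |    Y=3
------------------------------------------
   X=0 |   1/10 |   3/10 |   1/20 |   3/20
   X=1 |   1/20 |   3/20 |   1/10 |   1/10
I(X;Y) = 0.0395, I(X;f(Y)) = 0.0110, inequality holds: 0.0395 ≥ 0.0110

Data Processing Inequality: For any Markov chain X → Y → Z, we have I(X;Y) ≥ I(X;Z).

Here Z = f(Y) is a deterministic function of Y, forming X → Y → Z.

Original I(X;Y) = 0.0395 bits

After applying f:
P(X,Z) where Z=f(Y):
- P(X,Z=0) = P(X,Y=0) + P(X,Y=2) + P(X,Y=3)
- P(X,Z=1) = P(X,Y=1)

I(X;Z) = I(X;f(Y)) = 0.0110 bits

Verification: 0.0395 ≥ 0.0110 ✓

Information cannot be created by processing; the function f can only lose information about X.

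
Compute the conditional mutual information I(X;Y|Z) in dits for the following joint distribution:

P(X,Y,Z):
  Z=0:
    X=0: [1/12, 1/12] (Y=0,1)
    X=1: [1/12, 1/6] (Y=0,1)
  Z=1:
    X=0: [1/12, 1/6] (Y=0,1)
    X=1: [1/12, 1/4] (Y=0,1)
0.0036 dits

Conditional mutual information: I(X;Y|Z) = H(X|Z) + H(Y|Z) - H(X,Y|Z)

H(Z) = 0.2950
H(X,Z) = 0.5898 → H(X|Z) = 0.2948
H(Y,Z) = 0.5683 → H(Y|Z) = 0.2734
H(X,Y,Z) = 0.8596 → H(X,Y|Z) = 0.5646

I(X;Y|Z) = 0.2948 + 0.2734 - 0.5646 = 0.0036 dits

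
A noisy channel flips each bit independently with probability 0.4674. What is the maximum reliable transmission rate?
0.0031 bits

For a binary symmetric channel (BSC) with error probability p:
Capacity C = 1 - H(p) bits per symbol

where H(p) = -p log₂(p) - (1-p) log₂(1-p) is the binary entropy function.

H(0.4674) = 0.9969 bits
C = 1 - 0.9969 = 0.0031 bits per symbol

This means we can reliably transmit up to 0.0031 bits of information per channel use.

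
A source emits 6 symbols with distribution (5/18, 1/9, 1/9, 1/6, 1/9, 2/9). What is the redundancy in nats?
0.0707 nats

Redundancy measures how far a source is from maximum entropy:
R = H_max - H(X)

Maximum entropy for 6 symbols: H_max = log_e(6) = 1.7918 nats
Actual entropy: H(X) = 1.7211 nats
Redundancy: R = 1.7918 - 1.7211 = 0.0707 nats

This redundancy represents potential for compression: the source could be compressed by 0.0707 nats per symbol.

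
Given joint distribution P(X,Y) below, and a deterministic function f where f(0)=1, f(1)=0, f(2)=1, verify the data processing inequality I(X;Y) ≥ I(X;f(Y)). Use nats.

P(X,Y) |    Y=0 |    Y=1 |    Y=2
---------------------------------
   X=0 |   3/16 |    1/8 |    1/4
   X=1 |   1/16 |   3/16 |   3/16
I(X;Y) = 0.0356, I(X;f(Y)) = 0.0244, inequality holds: 0.0356 ≥ 0.0244

Data Processing Inequality: For any Markov chain X → Y → Z, we have I(X;Y) ≥ I(X;Z).

Here Z = f(Y) is a deterministic function of Y, forming X → Y → Z.

Original I(X;Y) = 0.0356 nats

After applying f:
P(X,Z) where Z=f(Y):
- P(X,Z=0) = P(X,Y=1)
- P(X,Z=1) = P(X,Y=0) + P(X,Y=2)

I(X;Z) = I(X;f(Y)) = 0.0244 nats

Verification: 0.0356 ≥ 0.0244 ✓

Information cannot be created by processing; the function f can only lose information about X.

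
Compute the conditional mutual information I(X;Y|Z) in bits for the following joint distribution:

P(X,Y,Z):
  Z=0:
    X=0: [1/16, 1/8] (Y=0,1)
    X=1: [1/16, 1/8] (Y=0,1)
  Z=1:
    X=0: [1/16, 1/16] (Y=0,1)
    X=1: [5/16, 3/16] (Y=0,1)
0.0046 bits

Conditional mutual information: I(X;Y|Z) = H(X|Z) + H(Y|Z) - H(X,Y|Z)

H(Z) = 0.9544
H(X,Z) = 1.7806 → H(X|Z) = 0.8262
H(Y,Z) = 1.9056 → H(Y|Z) = 0.9512
H(X,Y,Z) = 2.7272 → H(X,Y|Z) = 1.7728

I(X;Y|Z) = 0.8262 + 0.9512 - 1.7728 = 0.0046 bits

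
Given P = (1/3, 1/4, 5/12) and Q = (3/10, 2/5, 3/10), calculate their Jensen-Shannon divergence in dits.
0.0061 dits

Jensen-Shannon divergence is:
JSD(P||Q) = 0.5 × D_KL(P||M) + 0.5 × D_KL(Q||M)
where M = 0.5 × (P + Q) is the mixture distribution.

M = 0.5 × (1/3, 1/4, 5/12) + 0.5 × (3/10, 2/5, 3/10) = (0.316667, 13/40, 0.358333)

D_KL(P||M) = 0.0062 dits
D_KL(Q||M) = 0.0059 dits

JSD(P||Q) = 0.5 × 0.0062 + 0.5 × 0.0059 = 0.0061 dits

Unlike KL divergence, JSD is symmetric and bounded: 0 ≤ JSD ≤ log(2).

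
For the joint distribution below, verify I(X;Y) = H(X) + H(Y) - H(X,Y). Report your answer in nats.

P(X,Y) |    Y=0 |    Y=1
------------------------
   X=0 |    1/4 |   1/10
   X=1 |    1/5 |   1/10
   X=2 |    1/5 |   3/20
I(X;Y) = 0.0081 nats

Mutual information has multiple equivalent forms:
- I(X;Y) = H(X) - H(X|Y)
- I(X;Y) = H(Y) - H(Y|X)
- I(X;Y) = H(X) + H(Y) - H(X,Y)

Computing all quantities:
H(X) = 1.0961, H(Y) = 0.6474, H(X,Y) = 1.7354
H(X|Y) = 1.0880, H(Y|X) = 0.6394

Verification:
H(X) - H(X|Y) = 1.0961 - 1.0880 = 0.0081
H(Y) - H(Y|X) = 0.6474 - 0.6394 = 0.0081
H(X) + H(Y) - H(X,Y) = 1.0961 + 0.6474 - 1.7354 = 0.0081

All forms give I(X;Y) = 0.0081 nats. ✓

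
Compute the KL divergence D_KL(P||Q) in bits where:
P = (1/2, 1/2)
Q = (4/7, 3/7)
0.0149 bits

KL divergence: D_KL(P||Q) = Σ p(x) log(p(x)/q(x))

Computing term by term:
  x=0: 1/2 × log_2[(1/2)/(4/7)] = 1/2 × -0.1926 = -0.0963
  x=1: 1/2 × log_2[(1/2)/(3/7)] = 1/2 × 0.2224 = 0.1112

D_KL(P||Q) = 0.0149 bits

Note: KL divergence is always non-negative and equals 0 iff P = Q.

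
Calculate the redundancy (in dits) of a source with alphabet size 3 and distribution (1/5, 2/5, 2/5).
0.0190 dits

Redundancy measures how far a source is from maximum entropy:
R = H_max - H(X)

Maximum entropy for 3 symbols: H_max = log_10(3) = 0.4771 dits
Actual entropy: H(X) = 0.4581 dits
Redundancy: R = 0.4771 - 0.4581 = 0.0190 dits

This redundancy represents potential for compression: the source could be compressed by 0.0190 dits per symbol.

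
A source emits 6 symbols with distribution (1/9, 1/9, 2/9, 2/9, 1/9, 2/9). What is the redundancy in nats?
0.0566 nats

Redundancy measures how far a source is from maximum entropy:
R = H_max - H(X)

Maximum entropy for 6 symbols: H_max = log_e(6) = 1.7918 nats
Actual entropy: H(X) = 1.7351 nats
Redundancy: R = 1.7918 - 1.7351 = 0.0566 nats

This redundancy represents potential for compression: the source could be compressed by 0.0566 nats per symbol.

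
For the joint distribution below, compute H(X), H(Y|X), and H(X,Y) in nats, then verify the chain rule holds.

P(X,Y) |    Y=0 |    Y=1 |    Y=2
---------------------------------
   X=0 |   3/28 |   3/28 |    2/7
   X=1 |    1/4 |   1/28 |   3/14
H(X,Y) = 1.6322, H(X) = 0.6931, H(Y|X) = 0.9391 (all in nats)

Chain rule: H(X,Y) = H(X) + H(Y|X)

Left side — joint entropy directly:
H(X,Y) = -Σ p(x,y) log p(x,y) = 1.6322 nats

Right side — compute H(Y|X) from the conditional distributions:
P(X) = (1/2, 1/2), so H(X) = 0.6931 nats
H(Y|X) = Σ_x P(X=x) · H(Y|X=x):
  P(Y|X=0) = (3/14, 3/14, 4/7), H(Y|X=0) = 0.9800, weight P(X=0) = 1/2
  P(Y|X=1) = (1/2, 1/14, 3/7), H(Y|X=1) = 0.8982, weight P(X=1) = 1/2
H(Y|X) = 0.9391 nats

H(X) + H(Y|X) = 0.6931 + 0.9391 = 1.6322 nats

Both sides equal 1.6322 nats. ✓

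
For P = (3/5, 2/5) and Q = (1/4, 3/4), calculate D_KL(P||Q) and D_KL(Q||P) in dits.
D_KL(P||Q) = 0.1189, D_KL(Q||P) = 0.1097

KL divergence is not symmetric: D_KL(P||Q) ≠ D_KL(Q||P) in general.

D_KL(P||Q) = 0.1189 dits
D_KL(Q||P) = 0.1097 dits

No, they are not equal!

This asymmetry is why KL divergence is not a true distance metric.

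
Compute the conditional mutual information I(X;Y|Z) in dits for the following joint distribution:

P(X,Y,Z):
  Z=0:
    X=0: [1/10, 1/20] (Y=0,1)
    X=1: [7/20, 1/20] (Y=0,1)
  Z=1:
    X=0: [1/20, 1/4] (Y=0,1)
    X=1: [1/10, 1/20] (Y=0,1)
0.0306 dits

Conditional mutual information: I(X;Y|Z) = H(X|Z) + H(Y|Z) - H(X,Y|Z)

H(Z) = 0.2989
H(X,Z) = 0.5632 → H(X|Z) = 0.2644
H(Y,Z) = 0.5365 → H(Y|Z) = 0.2376
H(X,Y,Z) = 0.7703 → H(X,Y|Z) = 0.4714

I(X;Y|Z) = 0.2644 + 0.2376 - 0.4714 = 0.0306 dits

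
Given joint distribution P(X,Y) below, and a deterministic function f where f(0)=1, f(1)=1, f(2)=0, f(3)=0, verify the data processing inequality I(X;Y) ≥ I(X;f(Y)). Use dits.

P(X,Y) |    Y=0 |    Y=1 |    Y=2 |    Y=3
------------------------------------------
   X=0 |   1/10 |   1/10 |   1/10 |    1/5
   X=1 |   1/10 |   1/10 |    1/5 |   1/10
I(X;Y) = 0.0148, I(X;f(Y)) = 0.0000, inequality holds: 0.0148 ≥ 0.0000

Data Processing Inequality: For any Markov chain X → Y → Z, we have I(X;Y) ≥ I(X;Z).

Here Z = f(Y) is a deterministic function of Y, forming X → Y → Z.

Original I(X;Y) = 0.0148 dits

After applying f:
P(X,Z) where Z=f(Y):
- P(X,Z=0) = P(X,Y=2) + P(X,Y=3)
- P(X,Z=1) = P(X,Y=0) + P(X,Y=1)

I(X;Z) = I(X;f(Y)) = 0.0000 dits

Verification: 0.0148 ≥ 0.0000 ✓

Information cannot be created by processing; the function f can only lose information about X.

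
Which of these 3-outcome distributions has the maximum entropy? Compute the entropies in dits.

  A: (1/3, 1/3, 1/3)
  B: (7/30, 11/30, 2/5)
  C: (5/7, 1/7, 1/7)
A

For a discrete distribution over n outcomes, entropy is maximized by the uniform distribution.

Computing entropies:
H(A) = 0.4771 dits
H(B) = 0.4664 dits
H(C) = 0.3458 dits

The uniform distribution (where all probabilities equal 1/3) achieves the maximum entropy of log_10(3) = 0.4771 dits.

Distribution A has the highest entropy.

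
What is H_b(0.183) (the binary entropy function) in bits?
0.6866 bits

The binary entropy function is:
H(p) = -p log(p) - (1-p) log(1-p)

H(0.183) = -0.183 × log_2(0.183) - 0.817 × log_2(0.817)
H(0.183) = 0.6866 bits

Note: Binary entropy is maximized at p=0.5 (H=1 bit) and minimized at p=0 or p=1 (H=0).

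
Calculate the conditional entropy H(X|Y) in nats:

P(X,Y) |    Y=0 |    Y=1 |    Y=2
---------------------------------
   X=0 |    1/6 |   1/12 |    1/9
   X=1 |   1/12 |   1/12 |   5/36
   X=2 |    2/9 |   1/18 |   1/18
1.0427 nats

Using the chain rule: H(X|Y) = H(X,Y) - H(Y)

First, compute H(X,Y) = 2.0936 nats

Marginal P(Y) = (17/36, 2/9, 11/36)
H(Y) = 1.0508 nats

H(X|Y) = H(X,Y) - H(Y) = 2.0936 - 1.0508 = 1.0427 nats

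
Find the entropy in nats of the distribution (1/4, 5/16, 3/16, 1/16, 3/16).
1.5111 nats

Shannon entropy is H(X) = -Σ p(x) log p(x).

For P = (1/4, 5/16, 3/16, 1/16, 3/16):
H = -1/4 × log_e(1/4) -5/16 × log_e(5/16) -3/16 × log_e(3/16) -1/16 × log_e(1/16) -3/16 × log_e(3/16)
H = 1.5111 nats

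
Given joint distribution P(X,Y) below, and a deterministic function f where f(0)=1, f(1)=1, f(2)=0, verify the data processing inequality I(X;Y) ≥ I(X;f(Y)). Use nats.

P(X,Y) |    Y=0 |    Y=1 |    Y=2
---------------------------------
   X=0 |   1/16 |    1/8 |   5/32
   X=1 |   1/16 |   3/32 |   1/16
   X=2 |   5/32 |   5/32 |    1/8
I(X;Y) = 0.0211, I(X;f(Y)) = 0.0140, inequality holds: 0.0211 ≥ 0.0140

Data Processing Inequality: For any Markov chain X → Y → Z, we have I(X;Y) ≥ I(X;Z).

Here Z = f(Y) is a deterministic function of Y, forming X → Y → Z.

Original I(X;Y) = 0.0211 nats

After applying f:
P(X,Z) where Z=f(Y):
- P(X,Z=0) = P(X,Y=2)
- P(X,Z=1) = P(X,Y=0) + P(X,Y=1)

I(X;Z) = I(X;f(Y)) = 0.0140 nats

Verification: 0.0211 ≥ 0.0140 ✓

Information cannot be created by processing; the function f can only lose information about X.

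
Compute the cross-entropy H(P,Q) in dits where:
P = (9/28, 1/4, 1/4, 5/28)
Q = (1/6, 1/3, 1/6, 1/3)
0.6491 dits

Cross-entropy: H(P,Q) = -Σ p(x) log q(x)

Alternatively: H(P,Q) = H(P) + D_KL(P||Q)
H(P) = 0.5931 dits
D_KL(P||Q) = 0.0561 dits

H(P,Q) = 0.5931 + 0.0561 = 0.6491 dits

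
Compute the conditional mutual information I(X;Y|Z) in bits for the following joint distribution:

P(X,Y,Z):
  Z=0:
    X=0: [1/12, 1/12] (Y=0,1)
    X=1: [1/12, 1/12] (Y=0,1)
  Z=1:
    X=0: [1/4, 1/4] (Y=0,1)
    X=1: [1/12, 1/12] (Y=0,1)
0.0000 bits

Conditional mutual information: I(X;Y|Z) = H(X|Z) + H(Y|Z) - H(X,Y|Z)

H(Z) = 0.9183
H(X,Z) = 1.7925 → H(X|Z) = 0.8742
H(Y,Z) = 1.9183 → H(Y|Z) = 1.0000
H(X,Y,Z) = 2.7925 → H(X,Y|Z) = 1.8742

I(X;Y|Z) = 0.8742 + 1.0000 - 1.8742 = 0.0000 bits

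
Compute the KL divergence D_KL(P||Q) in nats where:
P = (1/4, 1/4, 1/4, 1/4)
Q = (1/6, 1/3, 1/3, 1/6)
0.0589 nats

KL divergence: D_KL(P||Q) = Σ p(x) log(p(x)/q(x))

Computing term by term:
  x=0: 1/4 × log_e[(1/4)/(1/6)] = 1/4 × 0.4055 = 0.1014
  x=1: 1/4 × log_e[(1/4)/(1/3)] = 1/4 × -0.2877 = -0.0719
  x=2: 1/4 × log_e[(1/4)/(1/3)] = 1/4 × -0.2877 = -0.0719
  x=3: 1/4 × log_e[(1/4)/(1/6)] = 1/4 × 0.4055 = 0.1014

D_KL(P||Q) = 0.0589 nats

Note: KL divergence is always non-negative and equals 0 iff P = Q.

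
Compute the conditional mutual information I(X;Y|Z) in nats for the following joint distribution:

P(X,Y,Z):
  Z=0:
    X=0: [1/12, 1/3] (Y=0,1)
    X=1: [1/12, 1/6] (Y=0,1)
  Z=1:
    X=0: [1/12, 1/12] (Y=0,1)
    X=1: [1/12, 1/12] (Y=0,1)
0.0073 nats

Conditional mutual information: I(X;Y|Z) = H(X|Z) + H(Y|Z) - H(X,Y|Z)

H(Z) = 0.6365
H(X,Z) = 1.3086 → H(X|Z) = 0.6721
H(Y,Z) = 1.2425 → H(Y|Z) = 0.6059
H(X,Y,Z) = 1.9073 → H(X,Y|Z) = 1.2708

I(X;Y|Z) = 0.6721 + 0.6059 - 1.2708 = 0.0073 nats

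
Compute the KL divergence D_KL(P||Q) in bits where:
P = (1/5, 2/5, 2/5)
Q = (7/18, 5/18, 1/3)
0.1238 bits

KL divergence: D_KL(P||Q) = Σ p(x) log(p(x)/q(x))

Computing term by term:
  x=0: 1/5 × log_2[(1/5)/(7/18)] = 1/5 × -0.9594 = -0.1919
  x=1: 2/5 × log_2[(2/5)/(5/18)] = 2/5 × 0.5261 = 0.2104
  x=2: 2/5 × log_2[(2/5)/(1/3)] = 2/5 × 0.2630 = 0.1052

D_KL(P||Q) = 0.1238 bits

Note: KL divergence is always non-negative and equals 0 iff P = Q.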